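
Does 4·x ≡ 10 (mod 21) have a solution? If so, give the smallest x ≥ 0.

gcd(4, 21) = 1, so a unique solution mod 21 exists.
4⁻¹ ≡ 16 (mod 21).
x ≡ 16·10 ≡ 13 (mod 21).

13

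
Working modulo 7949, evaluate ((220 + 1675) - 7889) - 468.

1487

220 + 1675 = 1895
1895 - 7889 = -5994 ≡ 1955 (mod 7949)
1955 - 468 = 1487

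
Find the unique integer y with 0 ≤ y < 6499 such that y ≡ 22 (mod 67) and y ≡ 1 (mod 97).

5918

67⁻¹ mod 97: 67·42 ≡ 1 (mod 97), so 67⁻¹ ≡ 42.
y = 22 + 67·((1 − 22)·42 mod 97) = 22 + 67·88 = 5918.
Check: 5918 mod 67 = 22, 5918 mod 97 = 1. ✓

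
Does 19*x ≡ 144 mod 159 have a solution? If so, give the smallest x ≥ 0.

gcd(19, 159) = 1, so a unique solution mod 159 exists.
19⁻¹ ≡ 67 (mod 159).
x ≡ 67*144 ≡ 108 (mod 159).

108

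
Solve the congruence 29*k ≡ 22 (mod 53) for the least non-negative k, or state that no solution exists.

30

gcd(29, 53) = 1, so a unique solution mod 53 exists.
29⁻¹ ≡ 11 (mod 53).
k ≡ 11*22 ≡ 30 (mod 53).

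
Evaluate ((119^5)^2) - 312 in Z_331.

(119)^5 ≡ 243 (mod 331)
(243)^2 ≡ 131 (mod 331)
131 - 312 = -181 ≡ 150 (mod 331)

150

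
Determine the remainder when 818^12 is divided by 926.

916

Using repeated squaring:
12 in binary is 1100, i.e. 12 = 8 + 4.
818^1 ≡ 818 (mod 926)
818^2 ≡ 818^2 = 669124 ≡ 552 (mod 926)
818^4 ≡ 552^2 = 304704 ≡ 50 (mod 926)
818^8 ≡ 50^2 = 2500 ≡ 648 (mod 926)
818^12 = 818^8 × 818^4 ≡ 648 × 50 (mod 926).
648 × 50 = 32400 ≡ 916 (mod 926).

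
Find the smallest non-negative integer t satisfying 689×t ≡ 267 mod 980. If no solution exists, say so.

383

gcd(689, 980) = 1, so a unique solution mod 980 exists.
689⁻¹ ≡ 229 (mod 980).
t ≡ 229×267 ≡ 383 (mod 980).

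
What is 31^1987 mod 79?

Using repeated squaring:
1987 in binary is 11111000011, i.e. 1987 = 1024 + 512 + 256 + 128 + 64 + 2 + 1.
31^1 ≡ 31 (mod 79)
31^2 ≡ 31^2 = 961 ≡ 13 (mod 79)
31^4 ≡ 13^2 = 169 ≡ 11 (mod 79)
31^8 ≡ 11^2 = 121 ≡ 42 (mod 79)
31^16 ≡ 42^2 = 1764 ≡ 26 (mod 79)
31^32 ≡ 26^2 = 676 ≡ 44 (mod 79)
31^64 ≡ 44^2 = 1936 ≡ 40 (mod 79)
31^128 ≡ 40^2 = 1600 ≡ 20 (mod 79)
31^256 ≡ 20^2 = 400 ≡ 5 (mod 79)
31^512 ≡ 5^2 = 25 (mod 79)
31^1024 ≡ 25^2 = 625 ≡ 72 (mod 79)
31^1987 = 31^1024 * 31^512 * 31^256 * 31^128 * 31^64 * 31^2 * 31^1 ≡ 72 * 25 * 5 * 20 * 40 * 13 * 31 (mod 79).
Accumulate the product:
72 * 25 = 1800 ≡ 62
62 * 5 = 310 ≡ 73
73 * 20 = 1460 ≡ 38
38 * 40 = 1520 ≡ 19
19 * 13 = 247 ≡ 10
10 * 31 = 310 ≡ 73

73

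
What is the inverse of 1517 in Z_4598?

2837

By the extended Euclidean algorithm:
4598 = 3×1517 + 47
1517 = 32×47 + 13
47 = 3×13 + 8
13 = 1×8 + 5
8 = 1×5 + 3
5 = 1×3 + 2
3 = 1×2 + 1
2 = 2×1 + 0
gcd(1517, 4598) = 1, so the inverse exists.
Back-substitute for 1:
1 = 1×3 − 1×2
  = −1×5 + 2×3
  = 2×8 − 3×5
  = −3×13 + 5×8
  = 5×47 − 18×13
  = −18×1517 + 581×47
  = 581×4598 − 1761×1517
So 1517⁻¹ ≡ −1761 ≡ 2837 (mod 4598).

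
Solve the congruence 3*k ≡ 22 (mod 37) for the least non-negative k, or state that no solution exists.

gcd(3, 37) = 1, so a unique solution mod 37 exists.
3⁻¹ ≡ 25 (mod 37).
k ≡ 25*22 ≡ 32 (mod 37).

32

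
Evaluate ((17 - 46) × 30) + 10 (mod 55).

20

17 - 46 = -29 ≡ 26 (mod 55)
26 × 30 = 780 ≡ 10 (mod 55)
10 + 10 = 20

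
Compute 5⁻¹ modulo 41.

33

By the extended Euclidean algorithm:
41 = 8×5 + 1
5 = 5×1 + 0
gcd(5, 41) = 1, so the inverse exists.
Bézout: 1 = 1×41 − 8×5.
So 5⁻¹ ≡ −8 ≡ 33 (mod 41).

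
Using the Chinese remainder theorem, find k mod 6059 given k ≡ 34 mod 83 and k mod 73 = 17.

83⁻¹ mod 73: 83×22 ≡ 1 (mod 73), so 83⁻¹ ≡ 22.
k = 34 + 83×((17 − 34)×22 mod 73) = 34 + 83×64 = 5346.

5346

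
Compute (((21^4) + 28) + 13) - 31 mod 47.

5

(21)^4 ≡ 42 (mod 47)
42 + 28 = 70 ≡ 23 (mod 47)
23 + 13 = 36
36 - 31 = 5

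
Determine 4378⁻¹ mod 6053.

6053 = 1×4378 + 1675
4378 = 2×1675 + 1028
1675 = 1×1028 + 647
1028 = 1×647 + 381
647 = 1×381 + 266
381 = 1×266 + 115
266 = 2×115 + 36
115 = 3×36 + 7
36 = 5×7 + 1
7 = 7×1 + 0
gcd(4378, 6053) = 1, so the inverse exists.
Bézout: 1 = 609×6053 − 842×4378.
So 4378⁻¹ ≡ −842 ≡ 5211 (mod 6053).

5211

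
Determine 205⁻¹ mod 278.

99

278 = 1×205 + 73
205 = 2×73 + 59
73 = 1×59 + 14
59 = 4×14 + 3
14 = 4×3 + 2
3 = 1×2 + 1
2 = 2×1 + 0
gcd(205, 278) = 1, so the inverse exists.
Bézout: 1 = −73×278 + 99×205.
So 205⁻¹ ≡ 99 (mod 278).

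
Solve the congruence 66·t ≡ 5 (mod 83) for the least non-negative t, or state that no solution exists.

29

gcd(66, 83) = 1, so a unique solution mod 83 exists.
66⁻¹ ≡ 39 (mod 83).
t ≡ 39·5 ≡ 29 (mod 83).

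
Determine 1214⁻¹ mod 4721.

4721 = 3·1214 + 1079
1214 = 1·1079 + 135
1079 = 7·135 + 134
135 = 1·134 + 1
134 = 134·1 + 0
gcd(1214, 4721) = 1, so the inverse exists.
Back-substitute for 1:
1 = 1·135 − 1·134
  = −1·1079 + 8·135
  = 8·1214 − 9·1079
  = −9·4721 + 35·1214
So 1214⁻¹ ≡ 35 (mod 4721).

35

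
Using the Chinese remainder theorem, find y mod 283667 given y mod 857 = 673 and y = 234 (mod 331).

857⁻¹ mod 331: 857×202 ≡ 1 (mod 331), so 857⁻¹ ≡ 202.
y = 673 + 857×((234 − 673)×202 mod 331) = 673 + 857×30 = 26383.

26383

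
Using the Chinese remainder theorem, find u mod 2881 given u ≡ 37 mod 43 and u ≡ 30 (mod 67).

1370

43⁻¹ mod 67: 43·53 ≡ 1 (mod 67), so 43⁻¹ ≡ 53.
u = 37 + 43·((30 − 37)·53 mod 67) = 37 + 43·31 = 1370.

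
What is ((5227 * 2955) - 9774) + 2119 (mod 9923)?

7865

5227 * 2955 = 15445785 ≡ 5597 (mod 9923)
5597 - 9774 = -4177 ≡ 5746 (mod 9923)
5746 + 2119 = 7865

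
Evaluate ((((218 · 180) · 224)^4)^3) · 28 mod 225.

0

218 · 180 = 39240 ≡ 90 (mod 225)
90 · 224 = 20160 ≡ 135 (mod 225)
(135)^4 ≡ 0 (mod 225)
(0)^3 ≡ 0 (mod 225)
0 · 28 = 0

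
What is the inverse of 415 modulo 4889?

Apply the Euclidean algorithm and back-substitute:
4889 = 11*415 + 324
415 = 1*324 + 91
324 = 3*91 + 51
91 = 1*51 + 40
51 = 1*40 + 11
40 = 3*11 + 7
11 = 1*7 + 4
7 = 1*4 + 3
4 = 1*3 + 1
3 = 3*1 + 0
gcd(415, 4889) = 1, so the inverse exists.
Back-substitute for 1:
1 = 1*4 − 1*3
  = −1*7 + 2*4
  = 2*11 − 3*7
  = −3*40 + 11*11
  = 11*51 − 14*40
  = −14*91 + 25*51
  = 25*324 − 89*91
  = −89*415 + 114*324
  = 114*4889 − 1343*415
So 415⁻¹ ≡ −1343 ≡ 3546 (mod 4889).

3546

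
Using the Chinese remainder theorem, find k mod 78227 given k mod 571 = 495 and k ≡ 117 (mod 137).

35326

571⁻¹ mod 137: 571·6 ≡ 1 (mod 137), so 571⁻¹ ≡ 6.
k = 495 + 571·((117 − 495)·6 mod 137) = 495 + 571·61 = 35326.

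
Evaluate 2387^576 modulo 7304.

576 in binary is 1001000000, i.e. 576 = 512 + 64.
2387^1 ≡ 2387 (mod 7304)
2387^2 ≡ 2387^2 = 5697769 ≡ 649 (mod 7304)
2387^4 ≡ 649^2 = 421201 ≡ 4873 (mod 7304)
2387^8 ≡ 4873^2 = 23746129 ≡ 825 (mod 7304)
2387^16 ≡ 825^2 = 680625 ≡ 1353 (mod 7304)
2387^32 ≡ 1353^2 = 1830609 ≡ 4609 (mod 7304)
2387^64 ≡ 4609^2 = 21242881 ≡ 2849 (mod 7304)
2387^128 ≡ 2849^2 = 8116801 ≡ 2057 (mod 7304)
2387^256 ≡ 2057^2 = 4231249 ≡ 2233 (mod 7304)
2387^512 ≡ 2233^2 = 4986289 ≡ 4961 (mod 7304)
2387^576 = 2387^512 * 2387^64 ≡ 4961 * 2849 (mod 7304).
4961 * 2849 = 14133889 ≡ 649 (mod 7304).

649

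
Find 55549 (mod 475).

449

55549 = 116×475 + 449, so 55549 ≡ 449 (mod 475).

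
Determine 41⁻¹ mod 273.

20

Apply the Euclidean algorithm and back-substitute:
273 = 6*41 + 27
41 = 1*27 + 14
27 = 1*14 + 13
14 = 1*13 + 1
13 = 13*1 + 0
gcd(41, 273) = 1, so the inverse exists.
Back-substitute for 1:
1 = 1*14 − 1*13
  = −1*27 + 2*14
  = 2*41 − 3*27
  = −3*273 + 20*41
So 41⁻¹ ≡ 20 (mod 273).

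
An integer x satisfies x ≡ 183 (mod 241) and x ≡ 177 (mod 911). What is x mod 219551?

241⁻¹ mod 911: 241·722 ≡ 1 (mod 911), so 241⁻¹ ≡ 722.
x = 183 + 241·((177 − 183)·722 mod 911) = 183 + 241·223 = 53926.

53926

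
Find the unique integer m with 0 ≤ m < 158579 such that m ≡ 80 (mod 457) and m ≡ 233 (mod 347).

146320

457⁻¹ mod 347: 457×306 ≡ 1 (mod 347), so 457⁻¹ ≡ 306.
m = 80 + 457×((233 − 80)×306 mod 347) = 80 + 457×320 = 146320.
Check: 146320 mod 457 = 80, 146320 mod 347 = 233. ✓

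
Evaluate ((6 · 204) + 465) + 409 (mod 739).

620

6 · 204 = 1224 ≡ 485 (mod 739)
485 + 465 = 950 ≡ 211 (mod 739)
211 + 409 = 620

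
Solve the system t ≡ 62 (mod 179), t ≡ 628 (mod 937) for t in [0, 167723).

179⁻¹ mod 937: 179×513 ≡ 1 (mod 937), so 179⁻¹ ≡ 513.
t = 62 + 179×((628 − 62)×513 mod 937) = 62 + 179×825 = 147737.

147737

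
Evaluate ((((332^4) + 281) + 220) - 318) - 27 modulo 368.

(332)^4 ≡ 64 (mod 368)
64 + 281 = 345
345 + 220 = 565 ≡ 197 (mod 368)
197 - 318 = -121 ≡ 247 (mod 368)
247 - 27 = 220

220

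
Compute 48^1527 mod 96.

Compute successive squares:
48^1 ≡ 48 (mod 96)
48^2 ≡ 48^2 = 2304 ≡ 0 (mod 96)
48^4 ≡ 0^2 = 0 (mod 96)
48^8 ≡ 0^2 = 0 (mod 96)
48^16 ≡ 0^2 = 0 (mod 96)
48^32 ≡ 0^2 = 0 (mod 96)
48^64 ≡ 0^2 = 0 (mod 96)
48^128 ≡ 0^2 = 0 (mod 96)
48^256 ≡ 0^2 = 0 (mod 96)
48^512 ≡ 0^2 = 0 (mod 96)
48^1024 ≡ 0^2 = 0 (mod 96)
48^1527 = 48^1024 · 48^256 · 48^128 · 48^64 · 48^32 · 48^16 · 48^4 · 48^2 · 48^1 ≡ 0 · 0 · 0 · 0 · 0 · 0 · 0 · 0 · 48 (mod 96).
Accumulate the product:
0 · 0 = 0
0 · 0 = 0
0 · 0 = 0
0 · 0 = 0
0 · 0 = 0
0 · 0 = 0
0 · 0 = 0
0 · 48 = 0

0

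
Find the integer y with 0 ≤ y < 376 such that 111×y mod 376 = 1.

376 = 3*111 + 43
111 = 2*43 + 25
43 = 1*25 + 18
25 = 1*18 + 7
18 = 2*7 + 4
7 = 1*4 + 3
4 = 1*3 + 1
3 = 3*1 + 0
gcd(111, 376) = 1, so the inverse exists.
Back-substitute for 1:
1 = 1*4 − 1*3
  = −1*7 + 2*4
  = 2*18 − 5*7
  = −5*25 + 7*18
  = 7*43 − 12*25
  = −12*111 + 31*43
  = 31*376 − 105*111
So 111⁻¹ ≡ −105 ≡ 271 (mod 376).

271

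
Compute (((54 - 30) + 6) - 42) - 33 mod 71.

26

54 - 30 = 24
24 + 6 = 30
30 - 42 = -12 ≡ 59 (mod 71)
59 - 33 = 26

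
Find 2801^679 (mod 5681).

Compute successive squares:
2801^1 ≡ 2801 (mod 5681)
2801^2 ≡ 2801^2 = 7845601 ≡ 140 (mod 5681)
2801^4 ≡ 140^2 = 19600 ≡ 2557 (mod 5681)
2801^8 ≡ 2557^2 = 6538249 ≡ 5099 (mod 5681)
2801^16 ≡ 5099^2 = 25999801 ≡ 3545 (mod 5681)
2801^32 ≡ 3545^2 = 12567025 ≡ 653 (mod 5681)
2801^64 ≡ 653^2 = 426409 ≡ 334 (mod 5681)
2801^128 ≡ 334^2 = 111556 ≡ 3617 (mod 5681)
2801^256 ≡ 3617^2 = 13082689 ≡ 5027 (mod 5681)
2801^512 ≡ 5027^2 = 25270729 ≡ 1641 (mod 5681)
2801^679 = 2801^512 · 2801^128 · 2801^32 · 2801^4 · 2801^2 · 2801^1 ≡ 1641 · 3617 · 653 · 2557 · 140 · 2801 (mod 5681).
Accumulate the product:
1641 · 3617 = 5935497 ≡ 4533
4533 · 653 = 2960049 ≡ 248
248 · 2557 = 634136 ≡ 3545
3545 · 140 = 496300 ≡ 2053
2053 · 2801 = 5750453 ≡ 1281

1281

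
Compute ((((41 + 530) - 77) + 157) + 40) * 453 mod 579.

363

41 + 530 = 571
571 - 77 = 494
494 + 157 = 651 ≡ 72 (mod 579)
72 + 40 = 112
112 * 453 = 50736 ≡ 363 (mod 579)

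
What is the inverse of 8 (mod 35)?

22

Apply the Euclidean algorithm and back-substitute:
35 = 4·8 + 3
8 = 2·3 + 2
3 = 1·2 + 1
2 = 2·1 + 0
gcd(8, 35) = 1, so the inverse exists.
Bézout: 1 = 3·35 − 13·8.
So 8⁻¹ ≡ −13 ≡ 22 (mod 35).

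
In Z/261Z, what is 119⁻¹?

By the extended Euclidean algorithm:
261 = 2·119 + 23
119 = 5·23 + 4
23 = 5·4 + 3
4 = 1·3 + 1
3 = 3·1 + 0
gcd(119, 261) = 1, so the inverse exists.
Back-substitute for 1:
1 = 1·4 − 1·3
  = −1·23 + 6·4
  = 6·119 − 31·23
  = −31·261 + 68·119
So 119⁻¹ ≡ 68 (mod 261).

68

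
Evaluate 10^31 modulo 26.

10

31 in binary is 11111, i.e. 31 = 16 + 8 + 4 + 2 + 1.
10^1 ≡ 10 (mod 26)
10^2 ≡ 10^2 = 100 ≡ 22 (mod 26)
10^4 ≡ 22^2 = 484 ≡ 16 (mod 26)
10^8 ≡ 16^2 = 256 ≡ 22 (mod 26)
10^16 ≡ 22^2 = 484 ≡ 16 (mod 26)
10^31 = 10^16 · 10^8 · 10^4 · 10^2 · 10^1 ≡ 16 · 22 · 16 · 22 · 10 (mod 26).
Accumulate the product:
16 · 22 = 352 ≡ 14
14 · 16 = 224 ≡ 16
16 · 22 = 352 ≡ 14
14 · 10 = 140 ≡ 10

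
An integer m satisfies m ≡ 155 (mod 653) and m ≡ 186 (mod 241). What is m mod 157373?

2114

653⁻¹ mod 241: 653·210 ≡ 1 (mod 241), so 653⁻¹ ≡ 210.
m = 155 + 653·((186 − 155)·210 mod 241) = 155 + 653·3 = 2114.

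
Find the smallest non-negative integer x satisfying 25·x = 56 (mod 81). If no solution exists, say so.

80

gcd(25, 81) = 1, so a unique solution mod 81 exists.
25⁻¹ ≡ 13 (mod 81).
x ≡ 13·56 ≡ 80 (mod 81).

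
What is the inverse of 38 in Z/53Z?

By the extended Euclidean algorithm:
53 = 1*38 + 15
38 = 2*15 + 8
15 = 1*8 + 7
8 = 1*7 + 1
7 = 7*1 + 0
gcd(38, 53) = 1, so the inverse exists.
Bézout: 1 = −5*53 + 7*38.
So 38⁻¹ ≡ 7 (mod 53).

7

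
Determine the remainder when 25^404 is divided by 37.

34

404 in binary is 110010100, i.e. 404 = 256 + 128 + 16 + 4.
25^1 ≡ 25 (mod 37)
25^2 ≡ 25^2 = 625 ≡ 33 (mod 37)
25^4 ≡ 33^2 = 1089 ≡ 16 (mod 37)
25^8 ≡ 16^2 = 256 ≡ 34 (mod 37)
25^16 ≡ 34^2 = 1156 ≡ 9 (mod 37)
25^32 ≡ 9^2 = 81 ≡ 7 (mod 37)
25^64 ≡ 7^2 = 49 ≡ 12 (mod 37)
25^128 ≡ 12^2 = 144 ≡ 33 (mod 37)
25^256 ≡ 33^2 = 1089 ≡ 16 (mod 37)
25^404 = 25^256 × 25^128 × 25^16 × 25^4 ≡ 16 × 33 × 9 × 16 (mod 37).
Accumulate the product:
16 × 33 = 528 ≡ 10
10 × 9 = 90 ≡ 16
16 × 16 = 256 ≡ 34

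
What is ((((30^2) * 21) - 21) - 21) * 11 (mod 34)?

(30)^2 ≡ 16 (mod 34)
16 * 21 = 336 ≡ 30 (mod 34)
30 - 21 = 9
9 - 21 = -12 ≡ 22 (mod 34)
22 * 11 = 242 ≡ 4 (mod 34)

4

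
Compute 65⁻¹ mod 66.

65

66 = 1×65 + 1
65 = 65×1 + 0
gcd(65, 66) = 1, so the inverse exists.
Bézout: 1 = 1×66 − 1×65.
So 65⁻¹ ≡ −1 ≡ 65 (mod 66).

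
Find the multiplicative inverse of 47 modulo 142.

Run the extended Euclidean algorithm:
142 = 3·47 + 1
47 = 47·1 + 0
gcd(47, 142) = 1, so the inverse exists.
Back-substitute for 1:
1 = 1·142 − 3·47
So 47⁻¹ ≡ −3 ≡ 139 (mod 142).

139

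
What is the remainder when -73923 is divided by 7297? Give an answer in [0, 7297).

-73923 = -11·7297 + 6344, so -73923 ≡ 6344 (mod 7297).

6344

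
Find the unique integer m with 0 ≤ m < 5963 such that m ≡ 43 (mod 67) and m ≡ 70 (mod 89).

1316

67⁻¹ mod 89: 67×4 ≡ 1 (mod 89), so 67⁻¹ ≡ 4.
m = 43 + 67×((70 − 43)×4 mod 89) = 43 + 67×19 = 1316.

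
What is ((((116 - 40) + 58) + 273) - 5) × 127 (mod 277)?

116 - 40 = 76
76 + 58 = 134
134 + 273 = 407 ≡ 130 (mod 277)
130 - 5 = 125
125 × 127 = 15875 ≡ 86 (mod 277)

86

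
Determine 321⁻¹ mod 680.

161

Run the extended Euclidean algorithm:
680 = 2×321 + 38
321 = 8×38 + 17
38 = 2×17 + 4
17 = 4×4 + 1
4 = 4×1 + 0
gcd(321, 680) = 1, so the inverse exists.
Back-substitute for 1:
1 = 1×17 − 4×4
  = −4×38 + 9×17
  = 9×321 − 76×38
  = −76×680 + 161×321
So 321⁻¹ ≡ 161 (mod 680).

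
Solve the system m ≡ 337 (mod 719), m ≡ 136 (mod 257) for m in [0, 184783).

719⁻¹ mod 257: 719·84 ≡ 1 (mod 257), so 719⁻¹ ≡ 84.
m = 337 + 719·((136 − 337)·84 mod 257) = 337 + 719·78 = 56419.

56419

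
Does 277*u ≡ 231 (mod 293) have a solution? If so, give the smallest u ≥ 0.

gcd(277, 293) = 1, so a unique solution mod 293 exists.
277⁻¹ ≡ 238 (mod 293).
u ≡ 238*231 ≡ 187 (mod 293).

187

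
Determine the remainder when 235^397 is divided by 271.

By square-and-multiply:
235^1 ≡ 235 (mod 271)
235^2 ≡ 235^2 = 55225 ≡ 212 (mod 271)
235^4 ≡ 212^2 = 44944 ≡ 229 (mod 271)
235^8 ≡ 229^2 = 52441 ≡ 138 (mod 271)
235^16 ≡ 138^2 = 19044 ≡ 74 (mod 271)
235^32 ≡ 74^2 = 5476 ≡ 56 (mod 271)
235^64 ≡ 56^2 = 3136 ≡ 155 (mod 271)
235^128 ≡ 155^2 = 24025 ≡ 177 (mod 271)
235^256 ≡ 177^2 = 31329 ≡ 164 (mod 271)
235^397 = 235^256 × 235^128 × 235^8 × 235^4 × 235^1 ≡ 164 × 177 × 138 × 229 × 235 (mod 271).
Accumulate the product:
164 × 177 = 29028 ≡ 31
31 × 138 = 4278 ≡ 213
213 × 229 = 48777 ≡ 268
268 × 235 = 62980 ≡ 108

108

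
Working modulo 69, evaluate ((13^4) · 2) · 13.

(13)^4 ≡ 64 (mod 69)
64 · 2 = 128 ≡ 59 (mod 69)
59 · 13 = 767 ≡ 8 (mod 69)

8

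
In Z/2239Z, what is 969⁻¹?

By the extended Euclidean algorithm:
2239 = 2×969 + 301
969 = 3×301 + 66
301 = 4×66 + 37
66 = 1×37 + 29
37 = 1×29 + 8
29 = 3×8 + 5
8 = 1×5 + 3
5 = 1×3 + 2
3 = 1×2 + 1
2 = 2×1 + 0
gcd(969, 2239) = 1, so the inverse exists.
Bézout: 1 = 367×2239 − 848×969.
So 969⁻¹ ≡ −848 ≡ 1391 (mod 2239).

1391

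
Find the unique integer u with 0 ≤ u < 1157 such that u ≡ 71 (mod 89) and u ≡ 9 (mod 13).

516

89⁻¹ mod 13: 89·6 ≡ 1 (mod 13), so 89⁻¹ ≡ 6.
u = 71 + 89·((9 − 71)·6 mod 13) = 71 + 89·5 = 516.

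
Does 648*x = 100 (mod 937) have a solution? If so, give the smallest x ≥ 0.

gcd(648, 937) = 1, so a unique solution mod 937 exists.
648⁻¹ ≡ 415 (mod 937).
x ≡ 415*100 ≡ 272 (mod 937).

272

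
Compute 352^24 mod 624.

24 in binary is 11000, i.e. 24 = 16 + 8.
352^1 ≡ 352 (mod 624)
352^2 ≡ 352^2 = 123904 ≡ 352 (mod 624)
352^4 ≡ 352^2 = 123904 ≡ 352 (mod 624)
352^8 ≡ 352^2 = 123904 ≡ 352 (mod 624)
352^16 ≡ 352^2 = 123904 ≡ 352 (mod 624)
352^24 = 352^16 · 352^8 ≡ 352 · 352 (mod 624).
352 · 352 = 123904 ≡ 352 (mod 624).

352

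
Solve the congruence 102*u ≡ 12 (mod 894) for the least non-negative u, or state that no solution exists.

gcd(102, 894) = 6, and 6 | 12, so solutions exist.
Divide through by 6: 17*u ≡ 2 (mod 149).
17⁻¹ ≡ 114 (mod 149).
u ≡ 114*2 ≡ 79 (mod 149).
The smallest non-negative solution is u = 79.

79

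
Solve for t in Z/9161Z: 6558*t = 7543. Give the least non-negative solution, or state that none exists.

gcd(6558, 9161) = 1, so a unique solution mod 9161 exists.
6558⁻¹ ≡ 3991 (mod 9161).
t ≡ 3991*7543 ≡ 1067 (mod 9161).

1067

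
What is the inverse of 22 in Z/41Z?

Run the extended Euclidean algorithm:
41 = 1·22 + 19
22 = 1·19 + 3
19 = 6·3 + 1
3 = 3·1 + 0
gcd(22, 41) = 1, so the inverse exists.
Bézout: 1 = 7·41 − 13·22.
So 22⁻¹ ≡ −13 ≡ 28 (mod 41).

28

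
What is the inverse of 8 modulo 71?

71 = 8×8 + 7
8 = 1×7 + 1
7 = 7×1 + 0
gcd(8, 71) = 1, so the inverse exists.
Back-substitute for 1:
1 = 1×8 − 1×7
  = −1×71 + 9×8
So 8⁻¹ ≡ 9 (mod 71).

9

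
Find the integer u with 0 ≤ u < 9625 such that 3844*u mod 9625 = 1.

9625 = 2·3844 + 1937
3844 = 1·1937 + 1907
1937 = 1·1907 + 30
1907 = 63·30 + 17
30 = 1·17 + 13
17 = 1·13 + 4
13 = 3·4 + 1
4 = 4·1 + 0
gcd(3844, 9625) = 1, so the inverse exists.
Back-substitute for 1:
1 = 1·13 − 3·4
  = −3·17 + 4·13
  = 4·30 − 7·17
  = −7·1907 + 445·30
  = 445·1937 − 452·1907
  = −452·3844 + 897·1937
  = 897·9625 − 2246·3844
So 3844⁻¹ ≡ −2246 ≡ 7379 (mod 9625).

7379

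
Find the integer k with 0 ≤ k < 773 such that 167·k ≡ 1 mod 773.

773 = 4×167 + 105
167 = 1×105 + 62
105 = 1×62 + 43
62 = 1×43 + 19
43 = 2×19 + 5
19 = 3×5 + 4
5 = 1×4 + 1
4 = 4×1 + 0
gcd(167, 773) = 1, so the inverse exists.
Bézout: 1 = 35×773 − 162×167.
So 167⁻¹ ≡ −162 ≡ 611 (mod 773).

611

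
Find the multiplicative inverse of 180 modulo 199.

199 = 1*180 + 19
180 = 9*19 + 9
19 = 2*9 + 1
9 = 9*1 + 0
gcd(180, 199) = 1, so the inverse exists.
Back-substitute for 1:
1 = 1*19 − 2*9
  = −2*180 + 19*19
  = 19*199 − 21*180
So 180⁻¹ ≡ −21 ≡ 178 (mod 199).

178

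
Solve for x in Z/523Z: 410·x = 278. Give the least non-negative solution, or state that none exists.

gcd(410, 523) = 1, so a unique solution mod 523 exists.
410⁻¹ ≡ 361 (mod 523).
x ≡ 361·278 ≡ 465 (mod 523).

465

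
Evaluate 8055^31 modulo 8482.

Using repeated squaring:
31 in binary is 11111, i.e. 31 = 16 + 8 + 4 + 2 + 1.
8055^1 ≡ 8055 (mod 8482)
8055^2 ≡ 8055^2 = 64883025 ≡ 4207 (mod 8482)
8055^4 ≡ 4207^2 = 17698849 ≡ 5397 (mod 8482)
8055^8 ≡ 5397^2 = 29127609 ≡ 421 (mod 8482)
8055^16 ≡ 421^2 = 177241 ≡ 7601 (mod 8482)
8055^31 = 8055^16 · 8055^8 · 8055^4 · 8055^2 · 8055^1 ≡ 7601 · 421 · 5397 · 4207 · 8055 (mod 8482).
Accumulate the product:
7601 · 421 = 3200021 ≡ 2307
2307 · 5397 = 12450879 ≡ 7785
7785 · 4207 = 32751495 ≡ 2493
2493 · 8055 = 20081115 ≡ 4221

4221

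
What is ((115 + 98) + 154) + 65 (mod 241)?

115 + 98 = 213
213 + 154 = 367 ≡ 126 (mod 241)
126 + 65 = 191

191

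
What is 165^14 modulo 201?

84

165^1 ≡ 165 (mod 201)
165^2 ≡ 165^2 = 27225 ≡ 90 (mod 201)
165^4 ≡ 90^2 = 8100 ≡ 60 (mod 201)
165^8 ≡ 60^2 = 3600 ≡ 183 (mod 201)
165^14 = 165^8 · 165^4 · 165^2 ≡ 183 · 60 · 90 (mod 201).
Accumulate the product:
183 · 60 = 10980 ≡ 126
126 · 90 = 11340 ≡ 84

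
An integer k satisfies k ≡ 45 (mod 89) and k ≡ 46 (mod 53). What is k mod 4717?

89⁻¹ mod 53: 89·28 ≡ 1 (mod 53), so 89⁻¹ ≡ 28.
k = 45 + 89·((46 − 45)·28 mod 53) = 45 + 89·28 = 2537.

2537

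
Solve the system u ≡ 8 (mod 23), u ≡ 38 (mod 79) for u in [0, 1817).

1618

23⁻¹ mod 79: 23·55 ≡ 1 (mod 79), so 23⁻¹ ≡ 55.
u = 8 + 23·((38 − 8)·55 mod 79) = 8 + 23·70 = 1618.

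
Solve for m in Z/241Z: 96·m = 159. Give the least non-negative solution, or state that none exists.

205

gcd(96, 241) = 1, so a unique solution mod 241 exists.
96⁻¹ ≡ 118 (mod 241).
m ≡ 118·159 ≡ 205 (mod 241).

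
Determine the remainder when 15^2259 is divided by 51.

Compute successive squares:
2259 in binary is 100011010011, i.e. 2259 = 2048 + 128 + 64 + 16 + 2 + 1.
15^1 ≡ 15 (mod 51)
15^2 ≡ 15^2 = 225 ≡ 21 (mod 51)
15^4 ≡ 21^2 = 441 ≡ 33 (mod 51)
15^8 ≡ 33^2 = 1089 ≡ 18 (mod 51)
15^16 ≡ 18^2 = 324 ≡ 18 (mod 51)
15^32 ≡ 18^2 = 324 ≡ 18 (mod 51)
15^64 ≡ 18^2 = 324 ≡ 18 (mod 51)
15^128 ≡ 18^2 = 324 ≡ 18 (mod 51)
15^256 ≡ 18^2 = 324 ≡ 18 (mod 51)
15^512 ≡ 18^2 = 324 ≡ 18 (mod 51)
15^1024 ≡ 18^2 = 324 ≡ 18 (mod 51)
15^2048 ≡ 18^2 = 324 ≡ 18 (mod 51)
15^2259 = 15^2048 * 15^128 * 15^64 * 15^16 * 15^2 * 15^1 ≡ 18 * 18 * 18 * 18 * 21 * 15 (mod 51).
Accumulate the product:
18 * 18 = 324 ≡ 18
18 * 18 = 324 ≡ 18
18 * 18 = 324 ≡ 18
18 * 21 = 378 ≡ 21
21 * 15 = 315 ≡ 9

9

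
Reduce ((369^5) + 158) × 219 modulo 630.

(369)^5 ≡ 549 (mod 630)
549 + 158 = 707 ≡ 77 (mod 630)
77 × 219 = 16863 ≡ 483 (mod 630)

483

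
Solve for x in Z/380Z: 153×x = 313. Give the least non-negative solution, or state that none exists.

161

gcd(153, 380) = 1, so a unique solution mod 380 exists.
153⁻¹ ≡ 77 (mod 380).
x ≡ 77×313 ≡ 161 (mod 380).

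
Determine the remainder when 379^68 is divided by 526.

441

Compute successive squares:
68 in binary is 1000100, i.e. 68 = 64 + 4.
379^1 ≡ 379 (mod 526)
379^2 ≡ 379^2 = 143641 ≡ 43 (mod 526)
379^4 ≡ 43^2 = 1849 ≡ 271 (mod 526)
379^8 ≡ 271^2 = 73441 ≡ 327 (mod 526)
379^16 ≡ 327^2 = 106929 ≡ 151 (mod 526)
379^32 ≡ 151^2 = 22801 ≡ 183 (mod 526)
379^64 ≡ 183^2 = 33489 ≡ 351 (mod 526)
379^68 = 379^64 * 379^4 ≡ 351 * 271 (mod 526).
351 * 271 = 95121 ≡ 441 (mod 526).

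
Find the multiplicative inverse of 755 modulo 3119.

252

3119 = 4×755 + 99
755 = 7×99 + 62
99 = 1×62 + 37
62 = 1×37 + 25
37 = 1×25 + 12
25 = 2×12 + 1
12 = 12×1 + 0
gcd(755, 3119) = 1, so the inverse exists.
Bézout: 1 = −61×3119 + 252×755.
So 755⁻¹ ≡ 252 (mod 3119).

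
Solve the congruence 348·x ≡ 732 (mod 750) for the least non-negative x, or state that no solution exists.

84

gcd(348, 750) = 6, and 6 | 732, so solutions exist.
Divide through by 6: 58·x = 122 (mod 125).
58⁻¹ ≡ 97 (mod 125).
x ≡ 97·122 ≡ 84 (mod 125).
The smallest non-negative solution is x = 84.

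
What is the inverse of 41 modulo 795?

446

Run the extended Euclidean algorithm:
795 = 19×41 + 16
41 = 2×16 + 9
16 = 1×9 + 7
9 = 1×7 + 2
7 = 3×2 + 1
2 = 2×1 + 0
gcd(41, 795) = 1, so the inverse exists.
Back-substitute for 1:
1 = 1×7 − 3×2
  = −3×9 + 4×7
  = 4×16 − 7×9
  = −7×41 + 18×16
  = 18×795 − 349×41
So 41⁻¹ ≡ −349 ≡ 446 (mod 795).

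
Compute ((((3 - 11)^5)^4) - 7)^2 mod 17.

3 - 11 = -8 ≡ 9 (mod 17)
(9)^5 ≡ 8 (mod 17)
(8)^4 ≡ 16 (mod 17)
16 - 7 = 9
(9)^2 ≡ 13 (mod 17)

13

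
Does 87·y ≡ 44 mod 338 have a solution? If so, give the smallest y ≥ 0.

288

gcd(87, 338) = 1, so a unique solution mod 338 exists.
87⁻¹ ≡ 237 (mod 338).
y ≡ 237·44 ≡ 288 (mod 338).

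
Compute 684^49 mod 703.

By square-and-multiply:
684^1 ≡ 684 (mod 703)
684^2 ≡ 684^2 = 467856 ≡ 361 (mod 703)
684^4 ≡ 361^2 = 130321 ≡ 266 (mod 703)
684^8 ≡ 266^2 = 70756 ≡ 456 (mod 703)
684^16 ≡ 456^2 = 207936 ≡ 551 (mod 703)
684^32 ≡ 551^2 = 303601 ≡ 608 (mod 703)
684^49 = 684^32 * 684^16 * 684^1 ≡ 608 * 551 * 684 (mod 703).
Accumulate the product:
608 * 551 = 335008 ≡ 380
380 * 684 = 259920 ≡ 513

513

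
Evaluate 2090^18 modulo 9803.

768

Compute successive squares:
18 in binary is 10010, i.e. 18 = 16 + 2.
2090^1 ≡ 2090 (mod 9803)
2090^2 ≡ 2090^2 = 4368100 ≡ 5765 (mod 9803)
2090^4 ≡ 5765^2 = 33235225 ≡ 3055 (mod 9803)
2090^8 ≡ 3055^2 = 9333025 ≡ 569 (mod 9803)
2090^16 ≡ 569^2 = 323761 ≡ 262 (mod 9803)
2090^18 = 2090^16 · 2090^2 ≡ 262 · 5765 (mod 9803).
262 · 5765 = 1510430 ≡ 768 (mod 9803).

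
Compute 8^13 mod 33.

17

8^1 ≡ 8 (mod 33)
8^2 ≡ 8^2 = 64 ≡ 31 (mod 33)
8^4 ≡ 31^2 = 961 ≡ 4 (mod 33)
8^8 ≡ 4^2 = 16 (mod 33)
8^13 = 8^8 · 8^4 · 8^1 ≡ 16 · 4 · 8 (mod 33).
Accumulate the product:
16 · 4 = 64 ≡ 31
31 · 8 = 248 ≡ 17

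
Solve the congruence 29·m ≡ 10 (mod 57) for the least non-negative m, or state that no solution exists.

gcd(29, 57) = 1, so a unique solution mod 57 exists.
29⁻¹ ≡ 2 (mod 57).
m ≡ 2·10 ≡ 20 (mod 57).

20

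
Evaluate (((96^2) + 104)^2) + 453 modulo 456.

(96)^2 ≡ 96 (mod 456)
96 + 104 = 200
(200)^2 ≡ 328 (mod 456)
328 + 453 = 781 ≡ 325 (mod 456)

325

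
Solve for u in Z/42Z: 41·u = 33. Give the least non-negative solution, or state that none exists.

gcd(41, 42) = 1, so a unique solution mod 42 exists.
41⁻¹ ≡ 41 (mod 42).
u ≡ 41·33 ≡ 9 (mod 42).

9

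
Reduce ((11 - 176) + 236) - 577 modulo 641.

11 - 176 = -165 ≡ 476 (mod 641)
476 + 236 = 712 ≡ 71 (mod 641)
71 - 577 = -506 ≡ 135 (mod 641)

135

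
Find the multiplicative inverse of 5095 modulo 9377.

3068

By the extended Euclidean algorithm:
9377 = 1*5095 + 4282
5095 = 1*4282 + 813
4282 = 5*813 + 217
813 = 3*217 + 162
217 = 1*162 + 55
162 = 2*55 + 52
55 = 1*52 + 3
52 = 17*3 + 1
3 = 3*1 + 0
gcd(5095, 9377) = 1, so the inverse exists.
Bézout: 1 = −1667*9377 + 3068*5095.
So 5095⁻¹ ≡ 3068 (mod 9377).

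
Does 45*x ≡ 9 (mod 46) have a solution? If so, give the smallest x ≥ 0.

37

gcd(45, 46) = 1, so a unique solution mod 46 exists.
45⁻¹ ≡ 45 (mod 46).
x ≡ 45*9 ≡ 37 (mod 46).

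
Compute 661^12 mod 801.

100

12 in binary is 1100, i.e. 12 = 8 + 4.
661^1 ≡ 661 (mod 801)
661^2 ≡ 661^2 = 436921 ≡ 376 (mod 801)
661^4 ≡ 376^2 = 141376 ≡ 400 (mod 801)
661^8 ≡ 400^2 = 160000 ≡ 601 (mod 801)
661^12 = 661^8 · 661^4 ≡ 601 · 400 (mod 801).
601 · 400 = 240400 ≡ 100 (mod 801).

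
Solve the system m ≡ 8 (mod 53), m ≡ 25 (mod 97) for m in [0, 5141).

4778

53⁻¹ mod 97: 53*11 ≡ 1 (mod 97), so 53⁻¹ ≡ 11.
m = 8 + 53*((25 − 8)*11 mod 97) = 8 + 53*90 = 4778.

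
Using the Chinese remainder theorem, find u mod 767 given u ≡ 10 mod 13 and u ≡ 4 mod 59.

13⁻¹ mod 59: 13×50 ≡ 1 (mod 59), so 13⁻¹ ≡ 50.
u = 10 + 13×((4 − 10)×50 mod 59) = 10 + 13×54 = 712.
Check: 712 mod 13 = 10, 712 mod 59 = 4. ✓

712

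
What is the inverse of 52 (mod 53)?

By the extended Euclidean algorithm:
53 = 1×52 + 1
52 = 52×1 + 0
gcd(52, 53) = 1, so the inverse exists.
Bézout: 1 = 1×53 − 1×52.
So 52⁻¹ ≡ −1 ≡ 52 (mod 53).

52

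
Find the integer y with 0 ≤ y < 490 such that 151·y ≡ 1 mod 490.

331

490 = 3*151 + 37
151 = 4*37 + 3
37 = 12*3 + 1
3 = 3*1 + 0
gcd(151, 490) = 1, so the inverse exists.
Back-substitute for 1:
1 = 1*37 − 12*3
  = −12*151 + 49*37
  = 49*490 − 159*151
So 151⁻¹ ≡ −159 ≡ 331 (mod 490).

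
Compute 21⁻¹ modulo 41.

2

By the extended Euclidean algorithm:
41 = 1×21 + 20
21 = 1×20 + 1
20 = 20×1 + 0
gcd(21, 41) = 1, so the inverse exists.
Back-substitute for 1:
1 = 1×21 − 1×20
  = −1×41 + 2×21
So 21⁻¹ ≡ 2 (mod 41).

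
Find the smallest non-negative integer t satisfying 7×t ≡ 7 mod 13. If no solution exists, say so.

1

gcd(7, 13) = 1, so a unique solution mod 13 exists.
7⁻¹ ≡ 2 (mod 13).
t ≡ 2×7 ≡ 1 (mod 13).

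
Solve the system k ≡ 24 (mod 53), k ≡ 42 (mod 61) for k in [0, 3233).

713

53⁻¹ mod 61: 53*38 ≡ 1 (mod 61), so 53⁻¹ ≡ 38.
k = 24 + 53*((42 − 24)*38 mod 61) = 24 + 53*13 = 713.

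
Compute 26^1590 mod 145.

1590 in binary is 11000110110, i.e. 1590 = 1024 + 512 + 32 + 16 + 4 + 2.
26^1 ≡ 26 (mod 145)
26^2 ≡ 26^2 = 676 ≡ 96 (mod 145)
26^4 ≡ 96^2 = 9216 ≡ 81 (mod 145)
26^8 ≡ 81^2 = 6561 ≡ 36 (mod 145)
26^16 ≡ 36^2 = 1296 ≡ 136 (mod 145)
26^32 ≡ 136^2 = 18496 ≡ 81 (mod 145)
26^64 ≡ 81^2 = 6561 ≡ 36 (mod 145)
26^128 ≡ 36^2 = 1296 ≡ 136 (mod 145)
26^256 ≡ 136^2 = 18496 ≡ 81 (mod 145)
26^512 ≡ 81^2 = 6561 ≡ 36 (mod 145)
26^1024 ≡ 36^2 = 1296 ≡ 136 (mod 145)
26^1590 = 26^1024 * 26^512 * 26^32 * 26^16 * 26^4 * 26^2 ≡ 136 * 36 * 81 * 136 * 81 * 96 (mod 145).
Accumulate the product:
136 * 36 = 4896 ≡ 111
111 * 81 = 8991 ≡ 1
1 * 136 = 136
136 * 81 = 11016 ≡ 141
141 * 96 = 13536 ≡ 51

51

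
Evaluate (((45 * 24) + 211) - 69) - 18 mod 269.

45 * 24 = 1080 ≡ 4 (mod 269)
4 + 211 = 215
215 - 69 = 146
146 - 18 = 128

128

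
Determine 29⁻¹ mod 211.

131

211 = 7×29 + 8
29 = 3×8 + 5
8 = 1×5 + 3
5 = 1×3 + 2
3 = 1×2 + 1
2 = 2×1 + 0
gcd(29, 211) = 1, so the inverse exists.
Back-substitute for 1:
1 = 1×3 − 1×2
  = −1×5 + 2×3
  = 2×8 − 3×5
  = −3×29 + 11×8
  = 11×211 − 80×29
So 29⁻¹ ≡ −80 ≡ 131 (mod 211).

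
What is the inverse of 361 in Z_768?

217

768 = 2*361 + 46
361 = 7*46 + 39
46 = 1*39 + 7
39 = 5*7 + 4
7 = 1*4 + 3
4 = 1*3 + 1
3 = 3*1 + 0
gcd(361, 768) = 1, so the inverse exists.
Bézout: 1 = −102*768 + 217*361.
So 361⁻¹ ≡ 217 (mod 768).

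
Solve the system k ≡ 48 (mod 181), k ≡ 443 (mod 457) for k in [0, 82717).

181⁻¹ mod 457: 181*101 ≡ 1 (mod 457), so 181⁻¹ ≡ 101.
k = 48 + 181*((443 − 48)*101 mod 457) = 48 + 181*136 = 24664.
Check: 24664 mod 181 = 48, 24664 mod 457 = 443. ✓

24664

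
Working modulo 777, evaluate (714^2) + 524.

(714)^2 ≡ 84 (mod 777)
84 + 524 = 608

608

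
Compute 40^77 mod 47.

40^1 ≡ 40 (mod 47)
40^2 ≡ 40^2 = 1600 ≡ 2 (mod 47)
40^4 ≡ 2^2 = 4 (mod 47)
40^8 ≡ 4^2 = 16 (mod 47)
40^16 ≡ 16^2 = 256 ≡ 21 (mod 47)
40^32 ≡ 21^2 = 441 ≡ 18 (mod 47)
40^64 ≡ 18^2 = 324 ≡ 42 (mod 47)
40^77 = 40^64 * 40^8 * 40^4 * 40^1 ≡ 42 * 16 * 4 * 40 (mod 47).
Accumulate the product:
42 * 16 = 672 ≡ 14
14 * 4 = 56 ≡ 9
9 * 40 = 360 ≡ 31

31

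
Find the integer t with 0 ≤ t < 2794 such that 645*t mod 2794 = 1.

1867

2794 = 4×645 + 214
645 = 3×214 + 3
214 = 71×3 + 1
3 = 3×1 + 0
gcd(645, 2794) = 1, so the inverse exists.
Back-substitute for 1:
1 = 1×214 − 71×3
  = −71×645 + 214×214
  = 214×2794 − 927×645
So 645⁻¹ ≡ −927 ≡ 1867 (mod 2794).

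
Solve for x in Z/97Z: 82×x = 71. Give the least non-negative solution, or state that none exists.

47

gcd(82, 97) = 1, so a unique solution mod 97 exists.
82⁻¹ ≡ 84 (mod 97).
x ≡ 84×71 ≡ 47 (mod 97).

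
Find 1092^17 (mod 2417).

By square-and-multiply:
1092^1 ≡ 1092 (mod 2417)
1092^2 ≡ 1092^2 = 1192464 ≡ 883 (mod 2417)
1092^4 ≡ 883^2 = 779689 ≡ 1415 (mod 2417)
1092^8 ≡ 1415^2 = 2002225 ≡ 949 (mod 2417)
1092^16 ≡ 949^2 = 900601 ≡ 1477 (mod 2417)
1092^17 = 1092^16 × 1092^1 ≡ 1477 × 1092 (mod 2417).
1477 × 1092 = 1612884 ≡ 745 (mod 2417).

745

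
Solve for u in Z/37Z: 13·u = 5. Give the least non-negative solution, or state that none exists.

gcd(13, 37) = 1, so a unique solution mod 37 exists.
13⁻¹ ≡ 20 (mod 37).
u ≡ 20·5 ≡ 26 (mod 37).

26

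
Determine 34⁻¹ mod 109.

93

Apply the Euclidean algorithm and back-substitute:
109 = 3·34 + 7
34 = 4·7 + 6
7 = 1·6 + 1
6 = 6·1 + 0
gcd(34, 109) = 1, so the inverse exists.
Back-substitute for 1:
1 = 1·7 − 1·6
  = −1·34 + 5·7
  = 5·109 − 16·34
So 34⁻¹ ≡ −16 ≡ 93 (mod 109).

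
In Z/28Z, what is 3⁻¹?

19

28 = 9·3 + 1
3 = 3·1 + 0
gcd(3, 28) = 1, so the inverse exists.
Bézout: 1 = 1·28 − 9·3.
So 3⁻¹ ≡ −9 ≡ 19 (mod 28).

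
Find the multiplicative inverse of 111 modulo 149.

98

Run the extended Euclidean algorithm:
149 = 1×111 + 38
111 = 2×38 + 35
38 = 1×35 + 3
35 = 11×3 + 2
3 = 1×2 + 1
2 = 2×1 + 0
gcd(111, 149) = 1, so the inverse exists.
Back-substitute for 1:
1 = 1×3 − 1×2
  = −1×35 + 12×3
  = 12×38 − 13×35
  = −13×111 + 38×38
  = 38×149 − 51×111
So 111⁻¹ ≡ −51 ≡ 98 (mod 149).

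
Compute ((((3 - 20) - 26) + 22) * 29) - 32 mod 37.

3 - 20 = -17 ≡ 20 (mod 37)
20 - 26 = -6 ≡ 31 (mod 37)
31 + 22 = 53 ≡ 16 (mod 37)
16 * 29 = 464 ≡ 20 (mod 37)
20 - 32 = -12 ≡ 25 (mod 37)

25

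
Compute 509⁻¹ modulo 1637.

878

Apply the Euclidean algorithm and back-substitute:
1637 = 3*509 + 110
509 = 4*110 + 69
110 = 1*69 + 41
69 = 1*41 + 28
41 = 1*28 + 13
28 = 2*13 + 2
13 = 6*2 + 1
2 = 2*1 + 0
gcd(509, 1637) = 1, so the inverse exists.
Back-substitute for 1:
1 = 1*13 − 6*2
  = −6*28 + 13*13
  = 13*41 − 19*28
  = −19*69 + 32*41
  = 32*110 − 51*69
  = −51*509 + 236*110
  = 236*1637 − 759*509
So 509⁻¹ ≡ −759 ≡ 878 (mod 1637).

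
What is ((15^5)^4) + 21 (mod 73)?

(15)^5 ≡ 29 (mod 73)
(29)^4 ≡ 57 (mod 73)
57 + 21 = 78 ≡ 5 (mod 73)

5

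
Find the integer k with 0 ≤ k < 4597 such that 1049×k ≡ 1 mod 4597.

4597 = 4·1049 + 401
1049 = 2·401 + 247
401 = 1·247 + 154
247 = 1·154 + 93
154 = 1·93 + 61
93 = 1·61 + 32
61 = 1·32 + 29
32 = 1·29 + 3
29 = 9·3 + 2
3 = 1·2 + 1
2 = 2·1 + 0
gcd(1049, 4597) = 1, so the inverse exists.
Back-substitute for 1:
1 = 1·3 − 1·2
  = −1·29 + 10·3
  = 10·32 − 11·29
  = −11·61 + 21·32
  = 21·93 − 32·61
  = −32·154 + 53·93
  = 53·247 − 85·154
  = −85·401 + 138·247
  = 138·1049 − 361·401
  = −361·4597 + 1582·1049
So 1049⁻¹ ≡ 1582 (mod 4597).

1582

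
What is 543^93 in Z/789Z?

528

93 in binary is 1011101, i.e. 93 = 64 + 16 + 8 + 4 + 1.
543^1 ≡ 543 (mod 789)
543^2 ≡ 543^2 = 294849 ≡ 552 (mod 789)
543^4 ≡ 552^2 = 304704 ≡ 150 (mod 789)
543^8 ≡ 150^2 = 22500 ≡ 408 (mod 789)
543^16 ≡ 408^2 = 166464 ≡ 774 (mod 789)
543^32 ≡ 774^2 = 599076 ≡ 225 (mod 789)
543^64 ≡ 225^2 = 50625 ≡ 129 (mod 789)
543^93 = 543^64 × 543^16 × 543^8 × 543^4 × 543^1 ≡ 129 × 774 × 408 × 150 × 543 (mod 789).
Accumulate the product:
129 × 774 = 99846 ≡ 432
432 × 408 = 176256 ≡ 309
309 × 150 = 46350 ≡ 588
588 × 543 = 319284 ≡ 528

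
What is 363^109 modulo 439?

37

By square-and-multiply:
109 in binary is 1101101, i.e. 109 = 64 + 32 + 8 + 4 + 1.
363^1 ≡ 363 (mod 439)
363^2 ≡ 363^2 = 131769 ≡ 69 (mod 439)
363^4 ≡ 69^2 = 4761 ≡ 371 (mod 439)
363^8 ≡ 371^2 = 137641 ≡ 234 (mod 439)
363^16 ≡ 234^2 = 54756 ≡ 320 (mod 439)
363^32 ≡ 320^2 = 102400 ≡ 113 (mod 439)
363^64 ≡ 113^2 = 12769 ≡ 38 (mod 439)
363^109 = 363^64 · 363^32 · 363^8 · 363^4 · 363^1 ≡ 38 · 113 · 234 · 371 · 363 (mod 439).
Accumulate the product:
38 · 113 = 4294 ≡ 343
343 · 234 = 80262 ≡ 364
364 · 371 = 135044 ≡ 271
271 · 363 = 98373 ≡ 37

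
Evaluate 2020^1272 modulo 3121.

434

2020^1 ≡ 2020 (mod 3121)
2020^2 ≡ 2020^2 = 4080400 ≡ 1253 (mod 3121)
2020^4 ≡ 1253^2 = 1570009 ≡ 146 (mod 3121)
2020^8 ≡ 146^2 = 21316 ≡ 2590 (mod 3121)
2020^16 ≡ 2590^2 = 6708100 ≡ 1071 (mod 3121)
2020^32 ≡ 1071^2 = 1147041 ≡ 1634 (mod 3121)
2020^64 ≡ 1634^2 = 2669956 ≡ 1501 (mod 3121)
2020^128 ≡ 1501^2 = 2253001 ≡ 2760 (mod 3121)
2020^256 ≡ 2760^2 = 7617600 ≡ 2360 (mod 3121)
2020^512 ≡ 2360^2 = 5569600 ≡ 1736 (mod 3121)
2020^1024 ≡ 1736^2 = 3013696 ≡ 1931 (mod 3121)
2020^1272 = 2020^1024 × 2020^128 × 2020^64 × 2020^32 × 2020^16 × 2020^8 ≡ 1931 × 2760 × 1501 × 1634 × 1071 × 2590 (mod 3121).
Accumulate the product:
1931 × 2760 = 5329560 ≡ 2013
2013 × 1501 = 3021513 ≡ 385
385 × 1634 = 629090 ≡ 1769
1769 × 1071 = 1894599 ≡ 152
152 × 2590 = 393680 ≡ 434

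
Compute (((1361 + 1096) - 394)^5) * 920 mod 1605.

1361 + 1096 = 2457 ≡ 852 (mod 1605)
852 - 394 = 458
(458)^5 ≡ 728 (mod 1605)
728 * 920 = 669760 ≡ 475 (mod 1605)

475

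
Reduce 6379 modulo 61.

6379 = 104·61 + 35, so 6379 ≡ 35 (mod 61).

35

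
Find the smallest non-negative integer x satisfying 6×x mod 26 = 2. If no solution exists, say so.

gcd(6, 26) = 2, and 2 | 2, so solutions exist.
Divide through by 2: 3×x mod 13 = 1.
3⁻¹ ≡ 9 (mod 13).
x ≡ 9×1 ≡ 9 (mod 13).
The smallest non-negative solution is x = 9.

9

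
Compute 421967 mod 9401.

421967 = 44*9401 + 8323, so 421967 ≡ 8323 (mod 9401).

8323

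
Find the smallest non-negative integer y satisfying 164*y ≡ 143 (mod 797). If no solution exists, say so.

gcd(164, 797) = 1, so a unique solution mod 797 exists.
164⁻¹ ≡ 520 (mod 797).
y ≡ 520*143 ≡ 239 (mod 797).

239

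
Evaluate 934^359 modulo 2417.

1373

By square-and-multiply:
934^1 ≡ 934 (mod 2417)
934^2 ≡ 934^2 = 872356 ≡ 2236 (mod 2417)
934^4 ≡ 2236^2 = 4999696 ≡ 1340 (mod 2417)
934^8 ≡ 1340^2 = 1795600 ≡ 2186 (mod 2417)
934^16 ≡ 2186^2 = 4778596 ≡ 187 (mod 2417)
934^32 ≡ 187^2 = 34969 ≡ 1131 (mod 2417)
934^64 ≡ 1131^2 = 1279161 ≡ 568 (mod 2417)
934^128 ≡ 568^2 = 322624 ≡ 1163 (mod 2417)
934^256 ≡ 1163^2 = 1352569 ≡ 1466 (mod 2417)
934^359 = 934^256 · 934^64 · 934^32 · 934^4 · 934^2 · 934^1 ≡ 1466 · 568 · 1131 · 1340 · 2236 · 934 (mod 2417).
Accumulate the product:
1466 · 568 = 832688 ≡ 1240
1240 · 1131 = 1402440 ≡ 580
580 · 1340 = 777200 ≡ 1343
1343 · 2236 = 3002948 ≡ 1034
1034 · 934 = 965756 ≡ 1373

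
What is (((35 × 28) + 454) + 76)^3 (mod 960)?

280

35 × 28 = 980 ≡ 20 (mod 960)
20 + 454 = 474
474 + 76 = 550
(550)^3 ≡ 280 (mod 960)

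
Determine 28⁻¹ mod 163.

163 = 5·28 + 23
28 = 1·23 + 5
23 = 4·5 + 3
5 = 1·3 + 2
3 = 1·2 + 1
2 = 2·1 + 0
gcd(28, 163) = 1, so the inverse exists.
Back-substitute for 1:
1 = 1·3 − 1·2
  = −1·5 + 2·3
  = 2·23 − 9·5
  = −9·28 + 11·23
  = 11·163 − 64·28
So 28⁻¹ ≡ −64 ≡ 99 (mod 163).

99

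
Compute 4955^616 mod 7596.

616 in binary is 1001101000, i.e. 616 = 512 + 64 + 32 + 8.
4955^1 ≡ 4955 (mod 7596)
4955^2 ≡ 4955^2 = 24552025 ≡ 1753 (mod 7596)
4955^4 ≡ 1753^2 = 3073009 ≡ 4225 (mod 7596)
4955^8 ≡ 4225^2 = 17850625 ≡ 25 (mod 7596)
4955^16 ≡ 25^2 = 625 (mod 7596)
4955^32 ≡ 625^2 = 390625 ≡ 3229 (mod 7596)
4955^64 ≡ 3229^2 = 10426441 ≡ 4729 (mod 7596)
4955^128 ≡ 4729^2 = 22363441 ≡ 817 (mod 7596)
4955^256 ≡ 817^2 = 667489 ≡ 6637 (mod 7596)
4955^512 ≡ 6637^2 = 44049769 ≡ 565 (mod 7596)
4955^616 = 4955^512 · 4955^64 · 4955^32 · 4955^8 ≡ 565 · 4729 · 3229 · 25 (mod 7596).
Accumulate the product:
565 · 4729 = 2671885 ≡ 5689
5689 · 3229 = 18369781 ≡ 2653
2653 · 25 = 66325 ≡ 5557

5557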